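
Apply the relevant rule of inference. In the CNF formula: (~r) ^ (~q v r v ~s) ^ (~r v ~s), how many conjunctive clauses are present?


A CNF formula is a conjunction of clauses.
Clauses are separated by ^.
Counting the conjuncts: 3 clauses.

3


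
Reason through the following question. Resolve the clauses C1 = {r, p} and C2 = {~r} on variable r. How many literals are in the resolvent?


Remove r from C1 and ~r from C2.
C1 remainder: {p}
C2 remainder: {}
Union (resolvent): {p}
Resolvent has 1 literal(s).

1


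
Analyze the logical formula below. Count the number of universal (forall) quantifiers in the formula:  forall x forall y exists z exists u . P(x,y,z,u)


Quantifier prefix: forall x forall y exists z exists u
Mark each quantifier type:
  U U E E
Universal count = 2, Existential count = 2
Asked for universal (forall) quantifiers: 2

2


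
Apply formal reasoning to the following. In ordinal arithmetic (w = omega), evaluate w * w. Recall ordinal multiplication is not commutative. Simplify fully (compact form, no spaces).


Compute w * w.
Ordinal * is associative and left-distributive over +, but NOT commutative; for finite n>1, n*w = w but w*n stays w*n.
w * w = w^2 by definition.
Result = w^2

w^2


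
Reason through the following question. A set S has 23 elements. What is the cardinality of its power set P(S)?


The power set of a set with n elements has 2^n elements.
|P(S)| = 2^23 = 8388608

8388608


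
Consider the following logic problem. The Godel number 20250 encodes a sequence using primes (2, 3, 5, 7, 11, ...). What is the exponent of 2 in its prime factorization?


Factorize 20250 by dividing by 2 repeatedly.
Division steps: 2 divides 20250 exactly 1 time(s).
Exponent of 2 = 1

1


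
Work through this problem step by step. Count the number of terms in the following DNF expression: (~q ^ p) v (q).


A DNF formula is a disjunction of terms (conjunctions).
Terms are separated by v.
Counting the disjuncts: 2 terms.

2


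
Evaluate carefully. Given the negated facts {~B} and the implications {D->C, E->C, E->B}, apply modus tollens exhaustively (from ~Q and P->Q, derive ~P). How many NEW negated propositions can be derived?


Initial negated facts: {~B}
Apply modus tollens to closure:
  ~B and E->B  =>  ~E
Final negated: {~B, ~E}
New negations: {~E}
Count = 1

1


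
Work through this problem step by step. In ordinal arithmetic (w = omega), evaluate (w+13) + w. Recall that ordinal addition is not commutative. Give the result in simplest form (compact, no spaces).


Compute (w+13) + w.
Ordinal + is associative but NOT commutative; for finite n>0, n + w = w but w + n stays w+n.
(w+13) + w = w + (13+w) = w + w = w*2 (the finite tail 13 is absorbed by the right w).
Result = w*2

w*2


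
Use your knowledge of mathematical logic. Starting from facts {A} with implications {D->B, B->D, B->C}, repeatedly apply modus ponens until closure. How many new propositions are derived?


Initial facts: {A}
Apply modus ponens to closure:
  (no implication fires)
Final known: {A}
New propositions: {(none)}
Count = 0

0


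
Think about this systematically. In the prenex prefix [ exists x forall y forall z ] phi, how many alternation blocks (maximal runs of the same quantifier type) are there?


Quantifier-type sequence: E A A  (A=forall, E=exists)
Group into maximal same-type runs:
  Ex1 | Ax2
Number of blocks = 2

2


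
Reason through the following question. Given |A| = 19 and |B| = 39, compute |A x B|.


The Cartesian product A x B contains all ordered pairs (a, b).
|A x B| = |A| * |B| = 19 * 39 = 741

741


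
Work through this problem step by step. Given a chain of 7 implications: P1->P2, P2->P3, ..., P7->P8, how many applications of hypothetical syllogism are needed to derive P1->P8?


With 7 implications in a chain connecting 8 propositions:
P1->P2, P2->P3, ..., P7->P8
Steps needed = (number of implications) - 1 = 7 - 1 = 6

6


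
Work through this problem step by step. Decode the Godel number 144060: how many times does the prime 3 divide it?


Factorize 144060 by dividing by 3 repeatedly.
Division steps: 3 divides 144060 exactly 1 time(s).
Exponent of 3 = 1

1


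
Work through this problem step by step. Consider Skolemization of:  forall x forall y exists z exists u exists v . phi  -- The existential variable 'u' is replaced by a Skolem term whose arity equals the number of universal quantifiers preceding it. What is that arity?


Quantifier prefix: forall x forall y exists z exists u exists v
'u' is existentially quantified at position 4.
Universal variables preceding it: x, y
Skolem function arity = 2

2


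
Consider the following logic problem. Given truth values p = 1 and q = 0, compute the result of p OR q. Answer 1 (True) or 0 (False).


p = 1, q = 0
Operation: p OR q
Evaluate: 1 OR 0 = 1

1


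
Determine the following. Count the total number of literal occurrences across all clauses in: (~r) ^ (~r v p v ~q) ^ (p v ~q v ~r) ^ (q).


Counting literals in each clause:
Clause 1: 1 literal(s)
Clause 2: 3 literal(s)
Clause 3: 3 literal(s)
Clause 4: 1 literal(s)
Total = 8

8


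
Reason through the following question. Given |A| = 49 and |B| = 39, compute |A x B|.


The Cartesian product A x B contains all ordered pairs (a, b).
|A x B| = |A| * |B| = 49 * 39 = 1911

1911


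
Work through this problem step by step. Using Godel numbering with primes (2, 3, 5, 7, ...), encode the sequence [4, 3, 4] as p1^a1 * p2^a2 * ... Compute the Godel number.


Encode each element as an exponent of the corresponding prime:
  2^4 = 16
  3^3 = 27
  5^4 = 625
Product = 16 * 27 * 625 = 270000

270000


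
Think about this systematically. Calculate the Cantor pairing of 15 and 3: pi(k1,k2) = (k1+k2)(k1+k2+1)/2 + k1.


k1 + k2 = 18
(k1+k2)(k1+k2+1)/2 = 18 * 19 / 2 = 171
pi = 171 + 15 = 186

186


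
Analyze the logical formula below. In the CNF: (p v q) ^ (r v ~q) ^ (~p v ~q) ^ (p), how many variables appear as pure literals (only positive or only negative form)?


Check each variable for pure literal status:
p: mixed (not pure)
q: mixed (not pure)
r: pure positive
Pure literal count = 1

1


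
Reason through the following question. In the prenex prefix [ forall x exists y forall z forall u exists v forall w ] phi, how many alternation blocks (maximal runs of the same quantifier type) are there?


Quantifier-type sequence: A E A A E A  (A=forall, E=exists)
Group into maximal same-type runs:
  Ax1 | Ex1 | Ax2 | Ex1 | Ax1
Number of blocks = 5

5


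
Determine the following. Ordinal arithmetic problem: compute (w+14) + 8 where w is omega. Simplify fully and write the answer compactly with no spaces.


Compute (w+14) + 8.
Ordinal + is associative but NOT commutative; for finite n>0, n + w = w but w + n stays w+n.
By associativity: (w+14) + 8 = w + (14+8) = w+22.
Result = w+22

w+22


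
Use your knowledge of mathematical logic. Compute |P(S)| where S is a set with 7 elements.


The power set of a set with n elements has 2^n elements.
|P(S)| = 2^7 = 128

128


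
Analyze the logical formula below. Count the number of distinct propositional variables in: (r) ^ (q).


Identify each variable that appears in the formula.
Variables found: q, r
Count = 2

2


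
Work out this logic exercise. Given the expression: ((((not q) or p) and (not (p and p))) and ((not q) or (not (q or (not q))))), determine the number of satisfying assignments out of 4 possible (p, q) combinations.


Check all 4 assignments:
p=0, q=0: 1
p=0, q=1: 0
p=1, q=0: 0
p=1, q=1: 0
Count of True = 1

1


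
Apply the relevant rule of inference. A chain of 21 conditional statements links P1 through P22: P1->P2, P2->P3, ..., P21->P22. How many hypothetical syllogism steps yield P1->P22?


With 21 implications in a chain connecting 22 propositions:
P1->P2, P2->P3, ..., P21->P22
Steps needed = (number of implications) - 1 = 21 - 1 = 20

20


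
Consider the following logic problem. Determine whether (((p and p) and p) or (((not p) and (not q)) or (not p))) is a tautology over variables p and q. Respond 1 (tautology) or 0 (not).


Check all 4 assignments:
p=0, q=0: 1
p=0, q=1: 1
p=1, q=0: 1
p=1, q=1: 1
Satisfying count = 4/4.
Tautology iff count = 4: yes.

1


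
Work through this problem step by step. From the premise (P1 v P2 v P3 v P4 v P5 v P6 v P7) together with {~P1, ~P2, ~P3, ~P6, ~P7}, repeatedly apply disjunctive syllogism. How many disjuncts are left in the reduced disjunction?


Original disjuncts (7): P1, P2, P3, P4, P5, P6, P7
Negated (eliminate): ~P1, ~P2, ~P3, ~P6, ~P7
Remaining disjuncts: P4, P5
Count = 7 - 5 = 2

2


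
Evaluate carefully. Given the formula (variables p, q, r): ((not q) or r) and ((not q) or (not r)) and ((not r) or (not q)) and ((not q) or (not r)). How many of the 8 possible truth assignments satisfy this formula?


Evaluate all 8 assignments for p, q, r:
p=0, q=0, r=0: 1
p=0, q=0, r=1: 1
p=0, q=1, r=0: 0
p=0, q=1, r=1: 0
p=1, q=0, r=0: 1
p=1, q=0, r=1: 1
p=1, q=1, r=0: 0
p=1, q=1, r=1: 0
Satisfying count = 4

4


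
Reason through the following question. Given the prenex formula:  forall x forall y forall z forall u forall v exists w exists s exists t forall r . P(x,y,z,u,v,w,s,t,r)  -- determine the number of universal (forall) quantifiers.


Quantifier prefix: forall x forall y forall z forall u forall v exists w exists s exists t forall r
Mark each quantifier type:
  U U U U U E E E U
Universal count = 6, Existential count = 3
Asked for universal (forall) quantifiers: 6

6


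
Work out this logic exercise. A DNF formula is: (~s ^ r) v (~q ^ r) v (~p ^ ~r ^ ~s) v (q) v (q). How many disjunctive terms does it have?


A DNF formula is a disjunction of terms (conjunctions).
Terms are separated by v.
Counting the disjuncts: 5 terms.

5


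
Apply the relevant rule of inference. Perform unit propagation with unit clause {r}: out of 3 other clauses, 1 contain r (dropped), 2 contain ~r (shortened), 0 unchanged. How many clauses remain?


Satisfied (removed): 1
Shortened (remain): 2
Unchanged (remain): 0
Remaining = 2 + 0 = 2

2


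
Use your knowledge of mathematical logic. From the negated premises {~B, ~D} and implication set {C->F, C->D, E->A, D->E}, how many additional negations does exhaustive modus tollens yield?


Initial negated facts: {~B, ~D}
Apply modus tollens to closure:
  ~D and C->D  =>  ~C
Final negated: {~B, ~C, ~D}
New negations: {~C}
Count = 1

1


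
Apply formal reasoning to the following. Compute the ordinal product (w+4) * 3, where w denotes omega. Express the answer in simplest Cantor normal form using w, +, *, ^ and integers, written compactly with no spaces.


Compute (w+4) * 3.
Ordinal * is associative and left-distributive over +, but NOT commutative; for finite n>1, n*w = w but w*n stays w*n.
(w+4) * 3 = (w+4) repeated 3 times. Each intermediate +4 is absorbed by the following w; only the last survives: w*3+4.
Result = w*3+4

w*3+4


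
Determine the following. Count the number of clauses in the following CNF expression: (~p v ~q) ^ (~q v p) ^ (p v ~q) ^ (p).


A CNF formula is a conjunction of clauses.
Clauses are separated by ^.
Counting the conjuncts: 4 clauses.

4


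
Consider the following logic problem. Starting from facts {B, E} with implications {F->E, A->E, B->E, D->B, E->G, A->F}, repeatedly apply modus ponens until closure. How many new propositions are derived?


Initial facts: {B, E}
Apply modus ponens to closure:
  E and E->G  =>  G
Final known: {B, E, G}
New propositions: {G}
Count = 1

1


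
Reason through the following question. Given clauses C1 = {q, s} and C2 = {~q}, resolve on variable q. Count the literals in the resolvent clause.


Remove q from C1 and ~q from C2.
C1 remainder: {s}
C2 remainder: {}
Union (resolvent): {s}
Resolvent has 1 literal(s).

1


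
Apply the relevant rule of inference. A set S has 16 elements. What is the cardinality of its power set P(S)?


The power set of a set with n elements has 2^n elements.
|P(S)| = 2^16 = 65536

65536


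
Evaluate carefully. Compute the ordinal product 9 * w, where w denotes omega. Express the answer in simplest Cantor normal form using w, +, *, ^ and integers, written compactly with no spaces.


Compute 9 * w.
Ordinal * is associative and left-distributive over +, but NOT commutative; for finite n>1, n*w = w but w*n stays w*n.
For finite n>0, n * w = sup{n*k : k<w} = w. So 9 * w = w.
Result = w

w


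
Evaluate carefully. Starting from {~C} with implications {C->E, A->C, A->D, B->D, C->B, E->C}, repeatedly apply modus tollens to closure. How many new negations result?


Initial negated facts: {~C}
Apply modus tollens to closure:
  ~C and A->C  =>  ~A
  ~C and E->C  =>  ~E
Final negated: {~A, ~C, ~E}
New negations: {~A, ~E}
Count = 2

2


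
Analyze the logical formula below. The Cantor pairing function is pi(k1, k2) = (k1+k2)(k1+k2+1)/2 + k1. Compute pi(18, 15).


k1 + k2 = 33
(k1+k2)(k1+k2+1)/2 = 33 * 34 / 2 = 561
pi = 561 + 18 = 579

579


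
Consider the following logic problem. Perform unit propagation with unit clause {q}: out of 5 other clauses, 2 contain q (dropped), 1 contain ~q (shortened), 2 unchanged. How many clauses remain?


Satisfied (removed): 2
Shortened (remain): 1
Unchanged (remain): 2
Remaining = 1 + 2 = 3

3


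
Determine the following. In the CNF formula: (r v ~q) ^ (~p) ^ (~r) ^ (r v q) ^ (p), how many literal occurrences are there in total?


Counting literals in each clause:
Clause 1: 2 literal(s)
Clause 2: 1 literal(s)
Clause 3: 1 literal(s)
Clause 4: 2 literal(s)
Clause 5: 1 literal(s)
Total = 7

7


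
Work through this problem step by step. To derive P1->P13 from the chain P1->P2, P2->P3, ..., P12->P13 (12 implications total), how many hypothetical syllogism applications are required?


With 12 implications in a chain connecting 13 propositions:
P1->P2, P2->P3, ..., P12->P13
Steps needed = (number of implications) - 1 = 12 - 1 = 11

11


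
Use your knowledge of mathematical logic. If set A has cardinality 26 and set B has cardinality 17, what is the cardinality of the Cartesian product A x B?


The Cartesian product A x B contains all ordered pairs (a, b).
|A x B| = |A| * |B| = 26 * 17 = 442

442


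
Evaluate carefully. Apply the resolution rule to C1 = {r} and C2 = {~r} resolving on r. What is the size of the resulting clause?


Remove r from C1 and ~r from C2.
C1 remainder: {}
C2 remainder: {}
Union (resolvent): {} (empty clause)
Resolvent has 0 literal(s).

0


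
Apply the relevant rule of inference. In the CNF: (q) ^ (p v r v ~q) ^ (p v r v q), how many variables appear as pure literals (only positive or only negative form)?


Check each variable for pure literal status:
p: pure positive
q: mixed (not pure)
r: pure positive
Pure literal count = 2

2


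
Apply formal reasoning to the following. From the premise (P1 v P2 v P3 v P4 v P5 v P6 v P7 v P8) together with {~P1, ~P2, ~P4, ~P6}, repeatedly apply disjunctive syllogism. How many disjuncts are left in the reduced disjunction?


Original disjuncts (8): P1, P2, P3, P4, P5, P6, P7, P8
Negated (eliminate): ~P1, ~P2, ~P4, ~P6
Remaining disjuncts: P3, P5, P7, P8
Count = 8 - 4 = 4

4


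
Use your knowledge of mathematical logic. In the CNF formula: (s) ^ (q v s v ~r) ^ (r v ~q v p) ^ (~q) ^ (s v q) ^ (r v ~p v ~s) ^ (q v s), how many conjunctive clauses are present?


A CNF formula is a conjunction of clauses.
Clauses are separated by ^.
Counting the conjuncts: 7 clauses.

7


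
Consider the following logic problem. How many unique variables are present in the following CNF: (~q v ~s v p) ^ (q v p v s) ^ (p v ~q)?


Identify each variable that appears in the formula.
Variables found: p, q, s
Count = 3

3


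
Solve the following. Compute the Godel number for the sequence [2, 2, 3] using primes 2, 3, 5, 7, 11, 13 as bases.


Encode each element as an exponent of the corresponding prime:
  2^2 = 4
  3^2 = 9
  5^3 = 125
Product = 4 * 9 * 125 = 4500

4500


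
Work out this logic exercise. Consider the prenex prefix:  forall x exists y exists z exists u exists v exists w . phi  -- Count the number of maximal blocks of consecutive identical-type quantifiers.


Quantifier-type sequence: A E E E E E  (A=forall, E=exists)
Group into maximal same-type runs:
  Ax1 | Ex5
Number of blocks = 2

2


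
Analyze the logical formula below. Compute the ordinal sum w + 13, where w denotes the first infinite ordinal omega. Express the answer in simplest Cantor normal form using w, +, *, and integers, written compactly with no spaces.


Compute w + 13.
Ordinal + is associative but NOT commutative; for finite n>0, n + w = w but w + n stays w+n.
w + 13 is already in normal form (a successor ordinal beyond w).
Result = w+13

w+13


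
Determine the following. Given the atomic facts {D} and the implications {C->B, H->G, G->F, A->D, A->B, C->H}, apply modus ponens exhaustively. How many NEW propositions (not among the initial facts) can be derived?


Initial facts: {D}
Apply modus ponens to closure:
  (no implication fires)
Final known: {D}
New propositions: {(none)}
Count = 0

0


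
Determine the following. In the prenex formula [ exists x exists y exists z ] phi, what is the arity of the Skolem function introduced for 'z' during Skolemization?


Quantifier prefix: exists x exists y exists z
'z' is existentially quantified at position 3.
No universal quantifiers precede it.
Skolem function arity = 0 (a Skolem constant)

0


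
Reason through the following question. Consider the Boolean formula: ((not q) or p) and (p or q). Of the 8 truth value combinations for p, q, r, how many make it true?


Evaluate all 8 assignments for p, q, r:
p=0, q=0, r=0: 0
p=0, q=0, r=1: 0
p=0, q=1, r=0: 0
p=0, q=1, r=1: 0
p=1, q=0, r=0: 1
p=1, q=0, r=1: 1
p=1, q=1, r=0: 1
p=1, q=1, r=1: 1
Satisfying count = 4

4


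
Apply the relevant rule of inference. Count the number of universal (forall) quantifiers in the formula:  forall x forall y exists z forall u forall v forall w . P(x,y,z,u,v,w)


Quantifier prefix: forall x forall y exists z forall u forall v forall w
Mark each quantifier type:
  U U E U U U
Universal count = 5, Existential count = 1
Asked for universal (forall) quantifiers: 5

5


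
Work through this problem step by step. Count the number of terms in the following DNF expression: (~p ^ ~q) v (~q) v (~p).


A DNF formula is a disjunction of terms (conjunctions).
Terms are separated by v.
Counting the disjuncts: 3 terms.

3


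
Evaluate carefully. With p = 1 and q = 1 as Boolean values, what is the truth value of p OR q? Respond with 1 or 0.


p = 1, q = 1
Operation: p OR q
Evaluate: 1 OR 1 = 1

1


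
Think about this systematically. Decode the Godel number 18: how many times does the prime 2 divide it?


Factorize 18 by dividing by 2 repeatedly.
Division steps: 2 divides 18 exactly 1 time(s).
Exponent of 2 = 1

1


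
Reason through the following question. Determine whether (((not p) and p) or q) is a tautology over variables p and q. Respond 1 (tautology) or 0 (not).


Check all 4 assignments:
p=0, q=0: 0
p=0, q=1: 1
p=1, q=0: 0
p=1, q=1: 1
Satisfying count = 2/4.
Tautology iff count = 4: no.

0


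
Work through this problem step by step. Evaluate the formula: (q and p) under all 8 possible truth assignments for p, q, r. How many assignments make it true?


Check all 8 assignments:
p=0, q=0, r=0: 0
p=0, q=0, r=1: 0
p=0, q=1, r=0: 0
p=0, q=1, r=1: 0
p=1, q=0, r=0: 0
p=1, q=0, r=1: 0
p=1, q=1, r=0: 1
p=1, q=1, r=1: 1
Count of True = 2

2


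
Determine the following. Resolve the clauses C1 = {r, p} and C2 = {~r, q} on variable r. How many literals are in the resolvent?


Remove r from C1 and ~r from C2.
C1 remainder: {p}
C2 remainder: {q}
Union (resolvent): {p, q}
Resolvent has 2 literal(s).

2


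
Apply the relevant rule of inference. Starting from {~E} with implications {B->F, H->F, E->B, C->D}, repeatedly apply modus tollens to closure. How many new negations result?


Initial negated facts: {~E}
Apply modus tollens to closure:
  (no implication fires)
Final negated: {~E}
New negations: {(none)}
Count = 0

0


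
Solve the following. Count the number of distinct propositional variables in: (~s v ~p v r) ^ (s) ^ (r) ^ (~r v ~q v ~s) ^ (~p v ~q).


Identify each variable that appears in the formula.
Variables found: p, q, r, s
Count = 4

4


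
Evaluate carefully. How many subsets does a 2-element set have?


The power set of a set with n elements has 2^n elements.
|P(S)| = 2^2 = 4

4


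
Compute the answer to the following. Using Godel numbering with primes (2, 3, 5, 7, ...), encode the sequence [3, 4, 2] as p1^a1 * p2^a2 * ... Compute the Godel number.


Encode each element as an exponent of the corresponding prime:
  2^3 = 8
  3^4 = 81
  5^2 = 25
Product = 8 * 81 * 25 = 16200

16200


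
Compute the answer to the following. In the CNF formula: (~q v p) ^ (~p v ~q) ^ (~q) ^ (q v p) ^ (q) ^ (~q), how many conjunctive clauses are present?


A CNF formula is a conjunction of clauses.
Clauses are separated by ^.
Counting the conjuncts: 6 clauses.

6


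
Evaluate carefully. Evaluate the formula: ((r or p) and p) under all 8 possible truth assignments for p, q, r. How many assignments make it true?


Check all 8 assignments:
p=0, q=0, r=0: 0
p=0, q=0, r=1: 0
p=0, q=1, r=0: 0
p=0, q=1, r=1: 0
p=1, q=0, r=0: 1
p=1, q=0, r=1: 1
p=1, q=1, r=0: 1
p=1, q=1, r=1: 1
Count of True = 4

4


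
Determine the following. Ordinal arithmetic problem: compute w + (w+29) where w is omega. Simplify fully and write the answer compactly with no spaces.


Compute w + (w+29).
Ordinal + is associative but NOT commutative; for finite n>0, n + w = w but w + n stays w+n.
w + (w+29) = (w+w) + 29 = w*2+29.
Result = w*2+29

w*2+29


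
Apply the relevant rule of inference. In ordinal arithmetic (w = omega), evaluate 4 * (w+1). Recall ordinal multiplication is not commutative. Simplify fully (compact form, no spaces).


Compute 4 * (w+1).
Ordinal * is associative and left-distributive over +, but NOT commutative; for finite n>1, n*w = w but w*n stays w*n.
By left-distributivity: 4 * (w+1) = 4*w + 4*1 = w + 4 = w+4.
Result = w+4

w+4


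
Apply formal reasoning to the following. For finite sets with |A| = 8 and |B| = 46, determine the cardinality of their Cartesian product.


The Cartesian product A x B contains all ordered pairs (a, b).
|A x B| = |A| * |B| = 8 * 46 = 368

368


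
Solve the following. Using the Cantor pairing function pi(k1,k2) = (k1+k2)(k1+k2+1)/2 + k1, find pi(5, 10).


k1 + k2 = 15
(k1+k2)(k1+k2+1)/2 = 15 * 16 / 2 = 120
pi = 120 + 5 = 125

125


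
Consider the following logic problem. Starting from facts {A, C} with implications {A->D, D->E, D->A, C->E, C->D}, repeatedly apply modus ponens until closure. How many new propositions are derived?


Initial facts: {A, C}
Apply modus ponens to closure:
  A and A->D  =>  D
  D and D->E  =>  E
Final known: {A, C, D, E}
New propositions: {D, E}
Count = 2

2


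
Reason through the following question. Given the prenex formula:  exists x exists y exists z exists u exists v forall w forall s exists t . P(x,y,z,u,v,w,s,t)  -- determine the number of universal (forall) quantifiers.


Quantifier prefix: exists x exists y exists z exists u exists v forall w forall s exists t
Mark each quantifier type:
  E E E E E U U E
Universal count = 2, Existential count = 6
Asked for universal (forall) quantifiers: 2

2


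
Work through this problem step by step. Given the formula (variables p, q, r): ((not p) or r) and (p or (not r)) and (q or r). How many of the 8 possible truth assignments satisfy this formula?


Evaluate all 8 assignments for p, q, r:
p=0, q=0, r=0: 0
p=0, q=0, r=1: 0
p=0, q=1, r=0: 1
p=0, q=1, r=1: 0
p=1, q=0, r=0: 0
p=1, q=0, r=1: 1
p=1, q=1, r=0: 0
p=1, q=1, r=1: 1
Satisfying count = 3

3


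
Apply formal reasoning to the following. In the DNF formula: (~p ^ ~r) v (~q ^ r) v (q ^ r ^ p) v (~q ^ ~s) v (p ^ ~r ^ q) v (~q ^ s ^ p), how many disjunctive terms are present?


A DNF formula is a disjunction of terms (conjunctions).
Terms are separated by v.
Counting the disjuncts: 6 terms.

6


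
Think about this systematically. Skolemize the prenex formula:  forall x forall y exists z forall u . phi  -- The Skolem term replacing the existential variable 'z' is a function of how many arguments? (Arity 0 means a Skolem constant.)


Quantifier prefix: forall x forall y exists z forall u
'z' is existentially quantified at position 3.
Universal variables preceding it: x, y
Skolem function arity = 2

2


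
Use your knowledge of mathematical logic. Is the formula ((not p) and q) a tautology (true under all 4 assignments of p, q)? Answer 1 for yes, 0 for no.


Check all 4 assignments:
p=0, q=0: 0
p=0, q=1: 1
p=1, q=0: 0
p=1, q=1: 0
Satisfying count = 1/4.
Tautology iff count = 4: no.

0


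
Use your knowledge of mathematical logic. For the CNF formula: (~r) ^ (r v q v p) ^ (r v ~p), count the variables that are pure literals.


Check each variable for pure literal status:
p: mixed (not pure)
q: pure positive
r: mixed (not pure)
Pure literal count = 1

1


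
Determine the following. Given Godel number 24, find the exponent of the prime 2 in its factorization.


Factorize 24 by dividing by 2 repeatedly.
Division steps: 2 divides 24 exactly 3 time(s).
Exponent of 2 = 3

3


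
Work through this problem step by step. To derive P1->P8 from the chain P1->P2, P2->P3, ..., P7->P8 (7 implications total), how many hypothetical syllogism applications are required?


With 7 implications in a chain connecting 8 propositions:
P1->P2, P2->P3, ..., P7->P8
Steps needed = (number of implications) - 1 = 7 - 1 = 6

6


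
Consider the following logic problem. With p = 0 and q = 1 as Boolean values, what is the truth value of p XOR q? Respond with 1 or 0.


p = 0, q = 1
Operation: p XOR q
Evaluate: 0 XOR 1 = 1

1


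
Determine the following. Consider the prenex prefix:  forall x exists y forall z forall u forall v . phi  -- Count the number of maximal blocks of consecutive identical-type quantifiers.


Quantifier-type sequence: A E A A A  (A=forall, E=exists)
Group into maximal same-type runs:
  Ax1 | Ex1 | Ax3
Number of blocks = 3

3


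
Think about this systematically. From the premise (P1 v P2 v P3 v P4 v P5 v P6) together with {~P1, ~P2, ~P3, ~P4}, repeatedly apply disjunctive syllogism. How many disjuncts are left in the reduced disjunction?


Original disjuncts (6): P1, P2, P3, P4, P5, P6
Negated (eliminate): ~P1, ~P2, ~P3, ~P4
Remaining disjuncts: P5, P6
Count = 6 - 4 = 2

2


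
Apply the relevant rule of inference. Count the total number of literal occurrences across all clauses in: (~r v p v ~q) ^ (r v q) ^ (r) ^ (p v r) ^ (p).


Counting literals in each clause:
Clause 1: 3 literal(s)
Clause 2: 2 literal(s)
Clause 3: 1 literal(s)
Clause 4: 2 literal(s)
Clause 5: 1 literal(s)
Total = 9

9


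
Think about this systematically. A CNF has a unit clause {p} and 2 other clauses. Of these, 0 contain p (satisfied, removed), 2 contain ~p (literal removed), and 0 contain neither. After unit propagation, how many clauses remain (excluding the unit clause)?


Satisfied (removed): 0
Shortened (remain): 2
Unchanged (remain): 0
Remaining = 2 + 0 = 2

2


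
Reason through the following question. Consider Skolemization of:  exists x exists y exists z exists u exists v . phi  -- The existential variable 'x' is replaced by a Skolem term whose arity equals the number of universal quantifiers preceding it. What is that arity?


Quantifier prefix: exists x exists y exists z exists u exists v
'x' is existentially quantified at position 1.
No universal quantifiers precede it.
Skolem function arity = 0 (a Skolem constant)

0


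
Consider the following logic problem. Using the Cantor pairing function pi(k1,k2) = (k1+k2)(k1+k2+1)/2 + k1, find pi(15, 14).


k1 + k2 = 29
(k1+k2)(k1+k2+1)/2 = 29 * 30 / 2 = 435
pi = 435 + 15 = 450

450


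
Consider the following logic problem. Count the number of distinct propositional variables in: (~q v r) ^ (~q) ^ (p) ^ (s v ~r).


Identify each variable that appears in the formula.
Variables found: p, q, r, s
Count = 4

4


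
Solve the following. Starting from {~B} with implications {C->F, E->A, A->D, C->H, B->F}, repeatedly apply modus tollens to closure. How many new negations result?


Initial negated facts: {~B}
Apply modus tollens to closure:
  (no implication fires)
Final negated: {~B}
New negations: {(none)}
Count = 0

0


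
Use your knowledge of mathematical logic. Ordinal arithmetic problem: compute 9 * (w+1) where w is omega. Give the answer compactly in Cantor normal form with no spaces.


Compute 9 * (w+1).
Ordinal * is associative and left-distributive over +, but NOT commutative; for finite n>1, n*w = w but w*n stays w*n.
By left-distributivity: 9 * (w+1) = 9*w + 9*1 = w + 9 = w+9.
Result = w+9

w+9


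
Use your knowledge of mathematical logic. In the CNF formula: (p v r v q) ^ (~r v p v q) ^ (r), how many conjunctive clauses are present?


A CNF formula is a conjunction of clauses.
Clauses are separated by ^.
Counting the conjuncts: 3 clauses.

3


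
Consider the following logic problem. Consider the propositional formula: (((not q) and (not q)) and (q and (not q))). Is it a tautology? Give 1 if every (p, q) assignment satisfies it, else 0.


Check all 4 assignments:
p=0, q=0: 0
p=0, q=1: 0
p=1, q=0: 0
p=1, q=1: 0
Satisfying count = 0/4.
Tautology iff count = 4: no.

0


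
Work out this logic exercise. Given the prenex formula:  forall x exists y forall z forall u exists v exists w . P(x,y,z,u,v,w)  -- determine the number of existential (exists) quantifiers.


Quantifier prefix: forall x exists y forall z forall u exists v exists w
Mark each quantifier type:
  U E U U E E
Universal count = 3, Existential count = 3
Asked for existential (exists) quantifiers: 3

3


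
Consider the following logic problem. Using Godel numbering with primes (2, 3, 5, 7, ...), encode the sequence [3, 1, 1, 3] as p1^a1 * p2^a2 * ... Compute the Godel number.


Encode each element as an exponent of the corresponding prime:
  2^3 = 8
  3^1 = 3
  5^1 = 5
  7^3 = 343
Product = 8 * 3 * 5 * 343 = 41160

41160


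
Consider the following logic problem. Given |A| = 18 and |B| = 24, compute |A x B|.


The Cartesian product A x B contains all ordered pairs (a, b).
|A x B| = |A| * |B| = 18 * 24 = 432

432


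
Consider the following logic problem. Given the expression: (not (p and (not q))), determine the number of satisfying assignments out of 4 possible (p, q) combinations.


Check all 4 assignments:
p=0, q=0: 1
p=0, q=1: 1
p=1, q=0: 0
p=1, q=1: 1
Count of True = 3

3


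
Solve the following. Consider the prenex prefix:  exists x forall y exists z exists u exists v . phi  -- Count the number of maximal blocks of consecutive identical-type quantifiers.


Quantifier-type sequence: E A E E E  (A=forall, E=exists)
Group into maximal same-type runs:
  Ex1 | Ax1 | Ex3
Number of blocks = 3

3


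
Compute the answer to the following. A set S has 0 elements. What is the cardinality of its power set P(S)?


The power set of a set with n elements has 2^n elements.
|P(S)| = 2^0 = 1

1


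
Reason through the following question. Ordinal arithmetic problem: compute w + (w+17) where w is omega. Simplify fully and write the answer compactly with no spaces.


Compute w + (w+17).
Ordinal + is associative but NOT commutative; for finite n>0, n + w = w but w + n stays w+n.
w + (w+17) = (w+w) + 17 = w*2+17.
Result = w*2+17

w*2+17


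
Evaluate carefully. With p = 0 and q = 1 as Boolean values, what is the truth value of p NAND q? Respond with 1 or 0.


p = 0, q = 1
Operation: p NAND q
Evaluate: 0 NAND 1 = 1

1


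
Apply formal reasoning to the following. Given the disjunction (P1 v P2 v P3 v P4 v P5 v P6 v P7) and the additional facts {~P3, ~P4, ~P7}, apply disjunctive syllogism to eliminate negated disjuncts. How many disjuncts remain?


Original disjuncts (7): P1, P2, P3, P4, P5, P6, P7
Negated (eliminate): ~P3, ~P4, ~P7
Remaining disjuncts: P1, P2, P5, P6
Count = 7 - 3 = 4

4


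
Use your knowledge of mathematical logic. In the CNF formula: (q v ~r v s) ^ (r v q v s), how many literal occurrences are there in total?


Counting literals in each clause:
Clause 1: 3 literal(s)
Clause 2: 3 literal(s)
Total = 6

6


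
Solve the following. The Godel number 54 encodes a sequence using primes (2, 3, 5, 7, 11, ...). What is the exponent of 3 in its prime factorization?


Factorize 54 by dividing by 3 repeatedly.
Division steps: 3 divides 54 exactly 3 time(s).
Exponent of 3 = 3

3


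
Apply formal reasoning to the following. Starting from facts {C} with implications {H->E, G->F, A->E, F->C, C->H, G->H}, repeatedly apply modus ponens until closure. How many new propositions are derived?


Initial facts: {C}
Apply modus ponens to closure:
  C and C->H  =>  H
  H and H->E  =>  E
Final known: {C, E, H}
New propositions: {E, H}
Count = 2

2


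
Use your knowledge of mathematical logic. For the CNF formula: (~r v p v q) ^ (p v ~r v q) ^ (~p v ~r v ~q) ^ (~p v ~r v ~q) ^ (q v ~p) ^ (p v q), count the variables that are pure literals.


Check each variable for pure literal status:
p: mixed (not pure)
q: mixed (not pure)
r: pure negative
Pure literal count = 1

1


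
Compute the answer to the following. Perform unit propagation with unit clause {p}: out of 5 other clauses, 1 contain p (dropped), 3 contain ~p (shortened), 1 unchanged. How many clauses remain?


Satisfied (removed): 1
Shortened (remain): 3
Unchanged (remain): 1
Remaining = 3 + 1 = 4

4


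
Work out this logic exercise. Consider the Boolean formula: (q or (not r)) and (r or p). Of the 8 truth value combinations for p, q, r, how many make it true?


Evaluate all 8 assignments for p, q, r:
p=0, q=0, r=0: 0
p=0, q=0, r=1: 0
p=0, q=1, r=0: 0
p=0, q=1, r=1: 1
p=1, q=0, r=0: 1
p=1, q=0, r=1: 0
p=1, q=1, r=0: 1
p=1, q=1, r=1: 1
Satisfying count = 4

4


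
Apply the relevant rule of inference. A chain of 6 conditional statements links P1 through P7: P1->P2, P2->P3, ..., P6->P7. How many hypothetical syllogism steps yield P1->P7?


With 6 implications in a chain connecting 7 propositions:
P1->P2, P2->P3, ..., P6->P7
Steps needed = (number of implications) - 1 = 6 - 1 = 5

5


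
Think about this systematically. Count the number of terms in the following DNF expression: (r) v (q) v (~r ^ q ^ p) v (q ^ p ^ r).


A DNF formula is a disjunction of terms (conjunctions).
Terms are separated by v.
Counting the disjuncts: 4 terms.

4


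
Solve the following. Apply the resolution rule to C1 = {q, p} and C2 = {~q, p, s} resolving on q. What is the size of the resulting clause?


Remove q from C1 and ~q from C2.
C1 remainder: {p}
C2 remainder: {p, s}
Union (resolvent): {p, s}
Resolvent has 2 literal(s).

2


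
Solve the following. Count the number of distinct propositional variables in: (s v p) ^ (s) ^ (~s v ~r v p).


Identify each variable that appears in the formula.
Variables found: p, r, s
Count = 3

3


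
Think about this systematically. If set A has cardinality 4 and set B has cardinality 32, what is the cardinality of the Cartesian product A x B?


The Cartesian product A x B contains all ordered pairs (a, b).
|A x B| = |A| * |B| = 4 * 32 = 128

128


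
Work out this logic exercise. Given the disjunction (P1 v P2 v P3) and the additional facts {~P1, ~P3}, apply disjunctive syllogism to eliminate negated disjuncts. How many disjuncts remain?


Original disjuncts (3): P1, P2, P3
Negated (eliminate): ~P1, ~P3
Remaining disjuncts: P2
Count = 3 - 2 = 1

1


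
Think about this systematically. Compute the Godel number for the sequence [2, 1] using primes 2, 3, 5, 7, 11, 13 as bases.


Encode each element as an exponent of the corresponding prime:
  2^2 = 4
  3^1 = 3
Product = 4 * 3 = 12

12


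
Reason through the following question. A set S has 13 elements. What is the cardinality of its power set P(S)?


The power set of a set with n elements has 2^n elements.
|P(S)| = 2^13 = 8192

8192


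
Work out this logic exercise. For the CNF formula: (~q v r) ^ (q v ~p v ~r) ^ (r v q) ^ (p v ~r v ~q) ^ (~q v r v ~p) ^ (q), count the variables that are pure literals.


Check each variable for pure literal status:
p: mixed (not pure)
q: mixed (not pure)
r: mixed (not pure)
Pure literal count = 0

0


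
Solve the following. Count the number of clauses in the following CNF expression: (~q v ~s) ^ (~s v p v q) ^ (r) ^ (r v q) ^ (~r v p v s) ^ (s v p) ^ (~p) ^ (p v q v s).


A CNF formula is a conjunction of clauses.
Clauses are separated by ^.
Counting the conjuncts: 8 clauses.

8


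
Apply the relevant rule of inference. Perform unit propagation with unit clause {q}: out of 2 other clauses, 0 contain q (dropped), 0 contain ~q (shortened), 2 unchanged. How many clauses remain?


Satisfied (removed): 0
Shortened (remain): 0
Unchanged (remain): 2
Remaining = 0 + 2 = 2

2


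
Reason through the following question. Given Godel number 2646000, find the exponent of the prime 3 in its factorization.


Factorize 2646000 by dividing by 3 repeatedly.
Division steps: 3 divides 2646000 exactly 3 time(s).
Exponent of 3 = 3

3


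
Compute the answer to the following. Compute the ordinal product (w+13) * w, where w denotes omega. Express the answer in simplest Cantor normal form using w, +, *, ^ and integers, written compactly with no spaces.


Compute (w+13) * w.
Ordinal * is associative and left-distributive over +, but NOT commutative; for finite n>1, n*w = w but w*n stays w*n.
(w+13) * w = sup{(w+13)*k : k<w} = sup{w*k+13} = w^2 (the +13 tail is absorbed in the limit).
Result = w^2

w^2


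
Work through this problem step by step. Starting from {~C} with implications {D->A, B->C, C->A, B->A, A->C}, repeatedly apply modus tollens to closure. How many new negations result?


Initial negated facts: {~C}
Apply modus tollens to closure:
  ~C and B->C  =>  ~B
  ~C and A->C  =>  ~A
  ~A and D->A  =>  ~D
Final negated: {~A, ~B, ~C, ~D}
New negations: {~A, ~B, ~D}
Count = 3

3


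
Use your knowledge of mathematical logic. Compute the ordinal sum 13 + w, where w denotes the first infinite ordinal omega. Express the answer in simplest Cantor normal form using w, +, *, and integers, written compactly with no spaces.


Compute 13 + w.
Ordinal + is associative but NOT commutative; for finite n>0, n + w = w but w + n stays w+n.
Any finite left addend is absorbed by w on the right: 13 + w = w.
Result = w

w


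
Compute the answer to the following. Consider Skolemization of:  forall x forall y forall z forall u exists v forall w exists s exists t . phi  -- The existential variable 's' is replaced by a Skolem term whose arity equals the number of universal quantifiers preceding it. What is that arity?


Quantifier prefix: forall x forall y forall z forall u exists v forall w exists s exists t
's' is existentially quantified at position 7.
Universal variables preceding it: x, y, z, u, w
Skolem function arity = 5

5


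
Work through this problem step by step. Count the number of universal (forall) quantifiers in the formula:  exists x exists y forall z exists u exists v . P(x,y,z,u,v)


Quantifier prefix: exists x exists y forall z exists u exists v
Mark each quantifier type:
  E E U E E
Universal count = 1, Existential count = 4
Asked for universal (forall) quantifiers: 1

1


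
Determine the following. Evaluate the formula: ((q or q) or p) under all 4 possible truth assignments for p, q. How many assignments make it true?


Check all 4 assignments:
p=0, q=0: 0
p=0, q=1: 1
p=1, q=0: 1
p=1, q=1: 1
Count of True = 3

3
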